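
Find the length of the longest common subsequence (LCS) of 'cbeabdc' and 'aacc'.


DP table for LCS of 'cbeabdc' and 'aacc':
       a  a  c  c
    0  0  0  0  0
  c 0  0  0  1  1
  b 0  0  0  1  1
  e 0  0  0  1  1
  a 0  1  1  1  1
  b 0  1  1  1  1
  d 0  1  1  1  1
  c 0  1  1  2  2
LCS: 'cc'
LCS length = 2

2


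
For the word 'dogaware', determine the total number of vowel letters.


Scanning each character of 'dogaware':
  Position 1: 'd' -> consonant (running count: 0)
  Position 2: 'o' -> vowel (running count: 1)
  Position 3: 'g' -> consonant (running count: 1)
  Position 4: 'a' -> vowel (running count: 2)
  Position 5: 'w' -> consonant (running count: 2)
  Position 6: 'a' -> vowel (running count: 3)
  Position 7: 'r' -> consonant (running count: 3)
  Position 8: 'e' -> vowel (running count: 4)
Total vowels: 4

4


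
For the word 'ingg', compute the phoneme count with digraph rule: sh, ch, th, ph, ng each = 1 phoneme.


Parsing 'ingg' greedily, digraphs first:
  'i' -> vowel phoneme (phonemes so far: 1)
  'ng' -> digraph (1 consonant phoneme) (phonemes so far: 2)
  'g' -> consonant phoneme (phonemes so far: 3)
Total phonemes: 3

3


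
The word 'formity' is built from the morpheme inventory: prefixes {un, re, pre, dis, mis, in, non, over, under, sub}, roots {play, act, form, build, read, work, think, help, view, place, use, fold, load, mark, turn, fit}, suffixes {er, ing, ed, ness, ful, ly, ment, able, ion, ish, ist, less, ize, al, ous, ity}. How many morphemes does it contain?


Segmenting 'formity' against the inventory:
  'form' -> root (morpheme 1)
  'ity' -> suffix (morpheme 2)
Total morphemes: 2

2


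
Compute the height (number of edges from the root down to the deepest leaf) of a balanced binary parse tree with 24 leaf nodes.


In a balanced binary tree with n leaves the deepest leaf is ceil(log2(n)) edges below the root.
log2(24) = 4.5850
ceil(4.5850) = 5
height (edges) = 5

5


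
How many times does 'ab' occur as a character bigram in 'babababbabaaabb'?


Scanning 'babababbabaaabb' for bigram 'ab':
  Position 0: 'ba' -> no
  Position 1: 'ab' -> MATCH
  Position 2: 'ba' -> no
  Position 3: 'ab' -> MATCH
  Position 4: 'ba' -> no
  Position 5: 'ab' -> MATCH
  Position 6: 'bb' -> no
  Position 7: 'ba' -> no
  Position 8: 'ab' -> MATCH
  Position 9: 'ba' -> no
  Position 10: 'aa' -> no
  Position 11: 'aa' -> no
  Position 12: 'ab' -> MATCH
  Position 13: 'bb' -> no
Total matches: 5

5


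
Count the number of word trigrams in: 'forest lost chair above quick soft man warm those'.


Word trigrams from [9] words:
  Trigram 1: (forest lost chair)
  Trigram 2: (lost chair above)
  Trigram 3: (chair above quick)
  Trigram 4: (above quick soft)
  Trigram 5: (quick soft man)
  Trigram 6: (soft man warm)
  Trigram 7: (man warm those)
Total word trigrams: 9 - 2 = 7

7


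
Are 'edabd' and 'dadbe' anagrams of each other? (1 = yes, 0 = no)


Sort characters of 'edabd': 'abdde'
Sort characters of 'dadbe': 'abdde'
Sorted forms match -> they ARE anagrams
Result: 1

1


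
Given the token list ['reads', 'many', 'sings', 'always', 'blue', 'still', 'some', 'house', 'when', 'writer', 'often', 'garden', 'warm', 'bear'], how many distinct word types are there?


Listing all tokens and tracking unique types:
  Token 1: 'reads' -> NEW (unique so far: 1)
  Token 2: 'many' -> NEW (unique so far: 2)
  Token 3: 'sings' -> NEW (unique so far: 3)
  Token 4: 'always' -> NEW (unique so far: 4)
  Token 5: 'blue' -> NEW (unique so far: 5)
  Token 6: 'still' -> NEW (unique so far: 6)
  Token 7: 'some' -> NEW (unique so far: 7)
  Token 8: 'house' -> NEW (unique so far: 8)
  Token 9: 'when' -> NEW (unique so far: 9)
  Token 10: 'writer' -> NEW (unique so far: 10)
  Token 11: 'often' -> NEW (unique so far: 11)
  Token 12: 'garden' -> NEW (unique so far: 12)
  Token 13: 'warm' -> NEW (unique so far: 13)
  Token 14: 'bear' -> NEW (unique so far: 14)
Unique types: ('always', 'bear', 'blue', 'garden', 'house', 'many', 'often', 'reads', 'sings', 'some', 'still', 'warm', 'when', 'writer')
Vocabulary size: 14

14


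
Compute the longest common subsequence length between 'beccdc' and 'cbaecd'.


DP table for LCS of 'beccdc' and 'cbaecd':
       c  b  a  e  c  d
    0  0  0  0  0  0  0
  b 0  0  1  1  1  1  1
  e 0  0  1  1  2  2  2
  c 0  1  1  1  2  3  3
  c 0  1  1  1  2  3  3
  d 0  1  1  1  2  3  4
  c 0  1  1  1  2  3  4
LCS: 'becd'
LCS length = 4

4


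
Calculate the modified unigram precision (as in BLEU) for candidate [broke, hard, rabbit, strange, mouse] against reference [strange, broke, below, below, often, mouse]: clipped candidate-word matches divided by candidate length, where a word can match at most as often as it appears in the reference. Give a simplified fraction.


Reference word counts: {'below': 2, 'broke': 1, 'mouse': 1, 'often': 1, 'strange': 1}
Checking each candidate word (with clipping):
  'broke' -> in reference (ref count 1, used 1/1) -> match (matches: 1)
  'hard' -> not in reference -> no match (matches: 1)
  'rabbit' -> not in reference -> no match (matches: 1)
  'strange' -> in reference (ref count 1, used 1/1) -> match (matches: 2)
  'mouse' -> in reference (ref count 1, used 1/1) -> match (matches: 3)
Clipped matches: 3, Candidate length: 5
Precision = 3/5

3/5


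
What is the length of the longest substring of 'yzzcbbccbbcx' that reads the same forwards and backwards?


Scanning 'yzzcbbccbbcx' for palindromic substrings.
Substring at positions 3-10: 'cbbccbbc'.
Check: reverse('cbbccbbc') = 'cbbccbbc' -> palindrome confirmed.
Neighbouring characters ('z' / 'x') break symmetry, so it cannot extend further.
No longer palindromic substring exists; longest length = 8

8


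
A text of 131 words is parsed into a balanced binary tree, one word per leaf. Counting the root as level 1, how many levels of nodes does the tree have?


In a balanced binary tree with n leaves the deepest leaf is ceil(log2(n)) edges below the root,
so counting node levels inclusive of root and leaves gives ceil(log2(n)) + 1 levels.
log2(131) = 7.0334
ceil(7.0334) = 8
levels = 8 + 1 = 9

9


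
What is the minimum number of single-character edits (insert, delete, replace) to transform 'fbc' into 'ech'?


Building DP table for s1='fbc' (len 3) and s2='ech' (len 3):
       e  c  h
    0  1  2  3
  f 1  1  2  3
  b 2  2  2  3
  c 3  3  2  3
Edit distance = dp[3][3] = 3

3


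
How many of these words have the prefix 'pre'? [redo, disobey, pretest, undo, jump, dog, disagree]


Checking each word for prefix 'pre':
  'redo' -> no (count: 0)
  'disobey' -> no (count: 0)
  'pretest' -> YES, starts with 'pre' (count: 1)
  'undo' -> no (count: 1)
  'jump' -> no (count: 1)
  'dog' -> no (count: 1)
  'disagree' -> no (count: 1)
Total with prefix 'pre': 1

1


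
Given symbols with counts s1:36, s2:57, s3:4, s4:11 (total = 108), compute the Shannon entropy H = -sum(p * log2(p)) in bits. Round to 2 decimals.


Computing entropy H = -sum(p_i * log2(p_i)):
  s1: p = 36/108 = 0.3333, -p*log2(p) = 0.5283
  s2: p = 57/108 = 0.5278, -p*log2(p) = 0.4866
  s3: p = 4/108 = 0.0370, -p*log2(p) = 0.1761
  s4: p = 11/108 = 0.1019, -p*log2(p) = 0.3356
H = sum of terms = 1.5266
Rounded to 2 decimals: 1.53

1.53


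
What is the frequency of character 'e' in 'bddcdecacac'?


Scanning 'bddcdecacac' for 'e':
  Position 5: 'e' -> MATCH (count: 1)
Total occurrences of 'e': 1

1


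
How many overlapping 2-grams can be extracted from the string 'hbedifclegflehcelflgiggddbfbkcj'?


String 'hbedifclegflehcelflgiggddbfbkcj' has length L = 31.
Number of overlapping n-grams = L - n + 1
Substituting: 31 - 2 + 1 = 30

30


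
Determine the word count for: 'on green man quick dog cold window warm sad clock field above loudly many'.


Counting words by splitting on spaces:
  Word 1: 'on'
  Word 2: 'green'
  Word 3: 'man'
  Word 4: 'quick'
  Word 5: 'dog'
  Word 6: 'cold'
  Word 7: 'window'
  Word 8: 'warm'
  Word 9: 'sad'
  Word 10: 'clock'
  Word 11: 'field'
  Word 12: 'above'
  Word 13: 'loudly'
  Word 14: 'many'
Total words: 14

14


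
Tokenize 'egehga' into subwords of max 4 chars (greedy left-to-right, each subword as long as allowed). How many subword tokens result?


'egehga' has 6 characters.
Chunking with max size 4:
  Chunk 1: 'egeh' (positions 0-3)
  Chunk 2: 'ga' (positions 4-5)
Total chunks: ceil(6 / 4) = 2

2


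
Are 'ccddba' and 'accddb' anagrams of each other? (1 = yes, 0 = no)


Sort characters of 'ccddba': 'abccdd'
Sort characters of 'accddb': 'abccdd'
Sorted forms match -> they ARE anagrams
Result: 1

1


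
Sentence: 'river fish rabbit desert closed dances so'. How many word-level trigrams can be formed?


Word trigrams from [7] words:
  Trigram 1: (river fish rabbit)
  Trigram 2: (fish rabbit desert)
  Trigram 3: (rabbit desert closed)
  Trigram 4: (desert closed dances)
  Trigram 5: (closed dances so)
Total word trigrams: 7 - 2 = 5

5


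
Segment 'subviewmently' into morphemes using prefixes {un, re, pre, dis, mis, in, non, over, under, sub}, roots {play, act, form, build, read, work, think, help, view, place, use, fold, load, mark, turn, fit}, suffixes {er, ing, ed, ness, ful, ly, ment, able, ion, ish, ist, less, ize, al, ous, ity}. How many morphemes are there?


Segmenting 'subviewmently' against the inventory:
  'sub' -> prefix (morpheme 1)
  'view' -> root (morpheme 2)
  'ment' -> suffix (morpheme 3)
  'ly' -> suffix (morpheme 4)
Total morphemes: 4

4


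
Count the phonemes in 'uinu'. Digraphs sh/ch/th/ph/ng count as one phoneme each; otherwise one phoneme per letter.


Parsing 'uinu' greedily, digraphs first:
  'u' -> vowel phoneme (phonemes so far: 1)
  'i' -> vowel phoneme (phonemes so far: 2)
  'n' -> consonant phoneme (phonemes so far: 3)
  'u' -> vowel phoneme (phonemes so far: 4)
Total phonemes: 4

4


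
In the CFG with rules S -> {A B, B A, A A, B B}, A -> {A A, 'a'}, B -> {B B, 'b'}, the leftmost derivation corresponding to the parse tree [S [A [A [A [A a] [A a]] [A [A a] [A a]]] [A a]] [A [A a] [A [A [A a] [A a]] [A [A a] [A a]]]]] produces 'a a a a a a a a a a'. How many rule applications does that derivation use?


Every bracketed nonterminal node [X ...] in the tree is produced by exactly one rule application.
Reading the tree off as a leftmost derivation:
  Step 1: S  =>  A A   (applied S -> A A)
  Step 2: A A  =>  A A A   (applied A -> A A)
  Step 3: A A A  =>  A A A A   (applied A -> A A)
  Step 4: A A A A  =>  A A A A A   (applied A -> A A)
  Step 5: A A A A A  =>  a A A A A   (applied A -> a)
  Step 6: a A A A A  =>  a a A A A   (applied A -> a)
  Step 7: a a A A A  =>  a a A A A A   (applied A -> A A)
  Step 8: a a A A A A  =>  a a a A A A   (applied A -> a)
  Step 9: a a a A A A  =>  a a a a A A   (applied A -> a)
  Step 10: a a a a A A  =>  a a a a a A   (applied A -> a)
  Step 11: a a a a a A  =>  a a a a a A A   (applied A -> A A)
  Step 12: a a a a a A A  =>  a a a a a a A   (applied A -> a)
  Step 13: a a a a a a A  =>  a a a a a a A A   (applied A -> A A)
  Step 14: a a a a a a A A  =>  a a a a a a A A A   (applied A -> A A)
  Step 15: a a a a a a A A A  =>  a a a a a a a A A   (applied A -> a)
  Step 16: a a a a a a a A A  =>  a a a a a a a a A   (applied A -> a)
  Step 17: a a a a a a a a A  =>  a a a a a a a a A A   (applied A -> A A)
  Step 18: a a a a a a a a A A  =>  a a a a a a a a a A   (applied A -> a)
  Step 19: a a a a a a a a a A  =>  a a a a a a a a a a   (applied A -> a)
Final yield: a a a a a a a a a a
Total rewrite steps: 19

19


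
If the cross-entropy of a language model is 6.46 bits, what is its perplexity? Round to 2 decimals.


Perplexity formula: PP = 2^H
H = 6.46
PP = 2^6.46
Decompose: 2^6.46 = 2^6 * 2^0.46
2^6 = 64, 2^0.46 ~ 1.3755418
PP ~ 64 * 1.3755418 = 88.0346752
Rounded to 2 decimals: 88.03

88.03


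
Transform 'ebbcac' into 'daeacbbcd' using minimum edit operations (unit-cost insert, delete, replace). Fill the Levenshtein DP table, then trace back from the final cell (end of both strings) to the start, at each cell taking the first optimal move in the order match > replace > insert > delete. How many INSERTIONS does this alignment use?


Edit distance = 6. Backtracking from cell (6, 9) with preference match > replace > insert > delete,
then listing the resulting alignment 'ebbcac' -> 'daeacbbcd' left to right:
  Step 1: insert 'd' [insertion #1]
  Step 2: insert 'a' [insertion #2]
  Step 3: keep 'e'
  Step 4: insert 'a' [insertion #3]
  Step 5: insert 'c' [insertion #4]
  Step 6: keep 'b'
  Step 7: keep 'b'
  Step 8: keep 'c'
  Step 9: delete 'a'
  Step 10: replace c->d
Total insertions: 4

4


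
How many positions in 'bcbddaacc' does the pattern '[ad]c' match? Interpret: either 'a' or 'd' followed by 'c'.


Pattern: [ad]c means either 'a' or 'd' followed by 'c'.
Scanning 'bcbddaacc' position-by-position:
  Pos 0: window 'bc' -> no
  Pos 1: window 'cb' -> no
  Pos 2: window 'bd' -> no
  Pos 3: window 'dd' -> no
  Pos 4: window 'da' -> no
  Pos 5: window 'aa' -> no
  Pos 6: window 'ac' -> MATCH
  Pos 7: window 'cc' -> no
  Pos 8: window 'c' -> no
Total matches: 1

1


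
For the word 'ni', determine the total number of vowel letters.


Scanning each character of 'ni':
  Position 1: 'n' -> consonant (running count: 0)
  Position 2: 'i' -> vowel (running count: 1)
Total vowels: 1

1


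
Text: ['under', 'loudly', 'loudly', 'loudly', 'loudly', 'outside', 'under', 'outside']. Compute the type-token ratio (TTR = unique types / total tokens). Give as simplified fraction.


Tokens: 8
Unique types: ('loudly', 'outside', 'under') = 3
TTR = 3/8
Already in lowest terms.

3/8


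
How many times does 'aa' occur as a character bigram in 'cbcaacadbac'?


Scanning 'cbcaacadbac' for bigram 'aa':
  Position 0: 'cb' -> no
  Position 1: 'bc' -> no
  Position 2: 'ca' -> no
  Position 3: 'aa' -> MATCH
  Position 4: 'ac' -> no
  Position 5: 'ca' -> no
  Position 6: 'ad' -> no
  Position 7: 'db' -> no
  Position 8: 'ba' -> no
  Position 9: 'ac' -> no
Total matches: 1

1


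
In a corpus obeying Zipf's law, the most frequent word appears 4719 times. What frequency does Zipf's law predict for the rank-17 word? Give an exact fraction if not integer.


Zipf's law: freq(rank) = f1 / rank
f1 = 4719, rank = 17
freq = 4719 / 17
GCD(4719, 17) = 1
Simplified: 4719/17

4719/17


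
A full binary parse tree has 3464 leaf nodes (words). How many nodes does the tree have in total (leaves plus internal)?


Leaf nodes (terminals): 3464
Internal nodes = n - 1 = 3464 - 1 = 3463
Total = leaves + internal = 3464 + 3463 = 6927

6927


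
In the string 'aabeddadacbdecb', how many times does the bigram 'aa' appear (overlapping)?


Scanning 'aabeddadacbdecb' for bigram 'aa':
  Position 0: 'aa' -> MATCH
  Position 1: 'ab' -> no
  Position 2: 'be' -> no
  Position 3: 'ed' -> no
  Position 4: 'dd' -> no
  Position 5: 'da' -> no
  Position 6: 'ad' -> no
  Position 7: 'da' -> no
  Position 8: 'ac' -> no
  Position 9: 'cb' -> no
  Position 10: 'bd' -> no
  Position 11: 'de' -> no
  Position 12: 'ec' -> no
  Position 13: 'cb' -> no
Total matches: 1

1


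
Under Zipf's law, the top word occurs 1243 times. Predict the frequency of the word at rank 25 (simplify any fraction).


Zipf's law: freq(rank) = f1 / rank
f1 = 1243, rank = 25
freq = 1243 / 25
GCD(1243, 25) = 1
Simplified: 1243/25

1243/25


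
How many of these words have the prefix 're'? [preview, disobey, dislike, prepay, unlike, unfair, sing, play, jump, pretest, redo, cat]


Checking each word for prefix 're':
  'preview' -> no (count: 0)
  'disobey' -> no (count: 0)
  'dislike' -> no (count: 0)
  'prepay' -> no (count: 0)
  'unlike' -> no (count: 0)
  'unfair' -> no (count: 0)
  'sing' -> no (count: 0)
  'play' -> no (count: 0)
  'jump' -> no (count: 0)
  'pretest' -> no (count: 0)
  'redo' -> YES, starts with 're' (count: 1)
  'cat' -> no (count: 1)
Total with prefix 're': 1

1


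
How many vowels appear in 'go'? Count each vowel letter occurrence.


Scanning each character of 'go':
  Position 1: 'g' -> consonant (running count: 0)
  Position 2: 'o' -> vowel (running count: 1)
Total vowels: 1

1


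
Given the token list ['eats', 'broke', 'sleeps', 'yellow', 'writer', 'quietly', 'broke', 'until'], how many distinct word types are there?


Listing all tokens and tracking unique types:
  Token 1: 'eats' -> NEW (unique so far: 1)
  Token 2: 'broke' -> NEW (unique so far: 2)
  Token 3: 'sleeps' -> NEW (unique so far: 3)
  Token 4: 'yellow' -> NEW (unique so far: 4)
  Token 5: 'writer' -> NEW (unique so far: 5)
  Token 6: 'quietly' -> NEW (unique so far: 6)
  Token 7: 'broke' -> duplicate (unique so far: 6)
  Token 8: 'until' -> NEW (unique so far: 7)
Unique types: ('broke', 'eats', 'quietly', 'sleeps', 'until', 'writer', 'yellow')
Vocabulary size: 7

7


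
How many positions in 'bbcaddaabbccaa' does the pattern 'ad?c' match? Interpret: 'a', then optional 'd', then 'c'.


Pattern: ad?c means 'a', then optional 'd', then 'c'.
Scanning 'bbcaddaabbccaa' position-by-position:
  Pos 0: window 'bbc' -> no
  Pos 1: window 'bca' -> no
  Pos 2: window 'cad' -> no
  Pos 3: window 'add' -> no
  Pos 4: window 'dda' -> no
  Pos 5: window 'daa' -> no
  Pos 6: window 'aab' -> no
  Pos 7: window 'abb' -> no
  Pos 8: window 'bbc' -> no
  Pos 9: window 'bcc' -> no
  Pos 10: window 'cca' -> no
  Pos 11: window 'caa' -> no
  Pos 12: window 'aa' -> no
  Pos 13: window 'a' -> no
Total matches: 0

0


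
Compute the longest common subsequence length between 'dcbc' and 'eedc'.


DP table for LCS of 'dcbc' and 'eedc':
       e  e  d  c
    0  0  0  0  0
  d 0  0  0  1  1
  c 0  0  0  1  2
  b 0  0  0  1  2
  c 0  0  0  1  2
LCS: 'dc'
LCS length = 2

2


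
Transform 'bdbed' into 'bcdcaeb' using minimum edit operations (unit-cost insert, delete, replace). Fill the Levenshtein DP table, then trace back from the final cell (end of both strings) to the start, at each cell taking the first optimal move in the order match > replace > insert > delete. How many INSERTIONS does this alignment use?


Edit distance = 4. Backtracking from cell (5, 7) with preference match > replace > insert > delete,
then listing the resulting alignment 'bdbed' -> 'bcdcaeb' left to right:
  Step 1: keep 'b'
  Step 2: insert 'c' [insertion #1]
  Step 3: keep 'd'
  Step 4: insert 'c' [insertion #2]
  Step 5: replace b->a
  Step 6: keep 'e'
  Step 7: replace d->b
Total insertions: 2

2


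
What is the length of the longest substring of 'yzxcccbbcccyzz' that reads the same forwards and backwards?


Scanning 'yzxcccbbcccyzz' for palindromic substrings.
Substring at positions 3-10: 'cccbbccc'.
Check: reverse('cccbbccc') = 'cccbbccc' -> palindrome confirmed.
Neighbouring characters ('x' / 'y') break symmetry, so it cannot extend further.
No longer palindromic substring exists; longest length = 8

8


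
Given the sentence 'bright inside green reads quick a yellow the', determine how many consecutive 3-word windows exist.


Word trigrams from [8] words:
  Trigram 1: (bright inside green)
  Trigram 2: (inside green reads)
  Trigram 3: (green reads quick)
  Trigram 4: (reads quick a)
  Trigram 5: (quick a yellow)
  Trigram 6: (a yellow the)
Total word trigrams: 8 - 2 = 6

6


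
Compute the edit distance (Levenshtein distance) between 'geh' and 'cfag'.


Building DP table for s1='geh' (len 3) and s2='cfag' (len 4):
       c  f  a  g
    0  1  2  3  4
  g 1  1  2  3  3
  e 2  2  2  3  4
  h 3  3  3  3  4
Edit distance = dp[3][4] = 4

4


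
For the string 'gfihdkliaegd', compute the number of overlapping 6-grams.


String 'gfihdkliaegd' has length L = 12.
Number of overlapping n-grams = L - n + 1
Substituting: 12 - 6 + 1 = 7

7


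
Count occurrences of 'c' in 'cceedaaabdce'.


Scanning 'cceedaaabdce' for 'c':
  Position 0: 'c' -> MATCH (count: 1)
  Position 1: 'c' -> MATCH (count: 2)
  Position 10: 'c' -> MATCH (count: 3)
Total occurrences of 'c': 3

3


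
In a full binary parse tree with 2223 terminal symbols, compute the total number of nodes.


Leaf nodes (terminals): 2223
Internal nodes = n - 1 = 2223 - 1 = 2222
Total = leaves + internal = 2223 + 2222 = 4445

4445


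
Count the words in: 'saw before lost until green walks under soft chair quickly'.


Counting words by splitting on spaces:
  Word 1: 'saw'
  Word 2: 'before'
  Word 3: 'lost'
  Word 4: 'until'
  Word 5: 'green'
  Word 6: 'walks'
  Word 7: 'under'
  Word 8: 'soft'
  Word 9: 'chair'
  Word 10: 'quickly'
Total words: 10

10


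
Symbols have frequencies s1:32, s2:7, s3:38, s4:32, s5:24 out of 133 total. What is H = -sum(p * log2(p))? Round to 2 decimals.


Computing entropy H = -sum(p_i * log2(p_i)):
  s1: p = 32/133 = 0.2406, -p*log2(p) = 0.4945
  s2: p = 7/133 = 0.0526, -p*log2(p) = 0.2236
  s3: p = 38/133 = 0.2857, -p*log2(p) = 0.5164
  s4: p = 32/133 = 0.2406, -p*log2(p) = 0.4945
  s5: p = 24/133 = 0.1805, -p*log2(p) = 0.4458
H = sum of terms = 2.1748
Rounded to 2 decimals: 2.17

2.17


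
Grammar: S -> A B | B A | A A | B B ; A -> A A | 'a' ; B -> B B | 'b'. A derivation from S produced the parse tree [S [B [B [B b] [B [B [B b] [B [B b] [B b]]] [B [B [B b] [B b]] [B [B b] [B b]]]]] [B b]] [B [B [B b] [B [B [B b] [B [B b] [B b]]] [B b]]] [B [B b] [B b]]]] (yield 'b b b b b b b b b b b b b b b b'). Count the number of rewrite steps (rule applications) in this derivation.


Every bracketed nonterminal node [X ...] in the tree is produced by exactly one rule application.
Reading the tree off as a leftmost derivation:
  Step 1: S  =>  B B   (applied S -> B B)
  Step 2: B B  =>  B B B   (applied B -> B B)
  Step 3: B B B  =>  B B B B   (applied B -> B B)
  Step 4: B B B B  =>  b B B B   (applied B -> b)
  Step 5: b B B B  =>  b B B B B   (applied B -> B B)
  Step 6: b B B B B  =>  b B B B B B   (applied B -> B B)
  Step 7: b B B B B B  =>  b b B B B B   (applied B -> b)
  Step 8: b b B B B B  =>  b b B B B B B   (applied B -> B B)
  Step 9: b b B B B B B  =>  b b b B B B B   (applied B -> b)
  Step 10: b b b B B B B  =>  b b b b B B B   (applied B -> b)
  Step 11: b b b b B B B  =>  b b b b B B B B   (applied B -> B B)
  Step 12: b b b b B B B B  =>  b b b b B B B B B   (applied B -> B B)
  Step 13: b b b b B B B B B  =>  b b b b b B B B B   (applied B -> b)
  Step 14: b b b b b B B B B  =>  b b b b b b B B B   (applied B -> b)
  Step 15: b b b b b b B B B  =>  b b b b b b B B B B   (applied B -> B B)
  Step 16: b b b b b b B B B B  =>  b b b b b b b B B B   (applied B -> b)
  Step 17: b b b b b b b B B B  =>  b b b b b b b b B B   (applied B -> b)
  Step 18: b b b b b b b b B B  =>  b b b b b b b b b B   (applied B -> b)
  Step 19: b b b b b b b b b B  =>  b b b b b b b b b B B   (applied B -> B B)
  Step 20: b b b b b b b b b B B  =>  b b b b b b b b b B B B   (applied B -> B B)
  Step 21: b b b b b b b b b B B B  =>  b b b b b b b b b b B B   (applied B -> b)
  Step 22: b b b b b b b b b b B B  =>  b b b b b b b b b b B B B   (applied B -> B B)
  Step 23: b b b b b b b b b b B B B  =>  b b b b b b b b b b B B B B   (applied B -> B B)
  Step 24: b b b b b b b b b b B B B B  =>  b b b b b b b b b b b B B B   (applied B -> b)
  Step 25: b b b b b b b b b b b B B B  =>  b b b b b b b b b b b B B B B   (applied B -> B B)
  Step 26: b b b b b b b b b b b B B B B  =>  b b b b b b b b b b b b B B B   (applied B -> b)
  Step 27: b b b b b b b b b b b b B B B  =>  b b b b b b b b b b b b b B B   (applied B -> b)
  Step 28: b b b b b b b b b b b b b B B  =>  b b b b b b b b b b b b b b B   (applied B -> b)
  Step 29: b b b b b b b b b b b b b b B  =>  b b b b b b b b b b b b b b B B   (applied B -> B B)
  Step 30: b b b b b b b b b b b b b b B B  =>  b b b b b b b b b b b b b b b B   (applied B -> b)
  Step 31: b b b b b b b b b b b b b b b B  =>  b b b b b b b b b b b b b b b b   (applied B -> b)
Final yield: b b b b b b b b b b b b b b b b
Total rewrite steps: 31

31


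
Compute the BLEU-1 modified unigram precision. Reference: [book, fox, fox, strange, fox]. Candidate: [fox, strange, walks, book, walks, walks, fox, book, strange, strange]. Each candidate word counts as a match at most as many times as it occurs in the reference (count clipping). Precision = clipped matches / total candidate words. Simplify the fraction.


Reference word counts: {'book': 1, 'fox': 3, 'strange': 1}
Checking each candidate word (with clipping):
  'fox' -> in reference (ref count 3, used 1/3) -> match (matches: 1)
  'strange' -> in reference (ref count 1, used 1/1) -> match (matches: 2)
  'walks' -> not in reference -> no match (matches: 2)
  'book' -> in reference (ref count 1, used 1/1) -> match (matches: 3)
  'walks' -> not in reference -> no match (matches: 3)
  'walks' -> not in reference -> no match (matches: 3)
  'fox' -> in reference (ref count 3, used 2/3) -> match (matches: 4)
  'book' -> ref count 1 already used up (1/1) -> clipped, no match (matches: 4)
  'strange' -> ref count 1 already used up (1/1) -> clipped, no match (matches: 4)
  'strange' -> ref count 1 already used up (1/1) -> clipped, no match (matches: 4)
Clipped matches: 4, Candidate length: 10
Precision = 4/10 = 2/5

2/5


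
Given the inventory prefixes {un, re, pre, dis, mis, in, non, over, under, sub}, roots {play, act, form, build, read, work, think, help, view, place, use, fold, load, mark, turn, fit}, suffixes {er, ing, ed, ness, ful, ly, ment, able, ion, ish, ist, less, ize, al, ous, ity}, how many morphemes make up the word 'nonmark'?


Segmenting 'nonmark' against the inventory:
  'non' -> prefix (morpheme 1)
  'mark' -> root (morpheme 2)
Total morphemes: 2

2


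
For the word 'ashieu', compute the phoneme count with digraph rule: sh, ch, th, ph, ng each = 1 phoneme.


Parsing 'ashieu' greedily, digraphs first:
  'a' -> vowel phoneme (phonemes so far: 1)
  'sh' -> digraph (1 consonant phoneme) (phonemes so far: 2)
  'i' -> vowel phoneme (phonemes so far: 3)
  'e' -> vowel phoneme (phonemes so far: 4)
  'u' -> vowel phoneme (phonemes so far: 5)
Total phonemes: 5

5


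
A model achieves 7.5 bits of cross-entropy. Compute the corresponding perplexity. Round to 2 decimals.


Perplexity formula: PP = 2^H
H = 7.5
PP = 2^7.5
Decompose: 2^7.5 = 2^7 * 2^0.5 = 2^7 * sqrt(2)
2^7 = 128, sqrt(2) ~ 1.4142136
PP ~ 128 * 1.4142136 = 181.0193408
Rounded to 2 decimals: 181.02

181.02


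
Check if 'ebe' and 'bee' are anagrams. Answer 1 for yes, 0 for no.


Sort characters of 'ebe': 'bee'
Sort characters of 'bee': 'bee'
Sorted forms match -> they ARE anagrams
Result: 1

1


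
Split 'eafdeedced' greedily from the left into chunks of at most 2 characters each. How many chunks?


'eafdeedced' has 10 characters.
Chunking with max size 2:
  Chunk 1: 'ea' (positions 0-1)
  Chunk 2: 'fd' (positions 2-3)
  Chunk 3: 'ee' (positions 4-5)
  Chunk 4: 'dc' (positions 6-7)
  Chunk 5: 'ed' (positions 8-9)
Total chunks: ceil(10 / 2) = 5

5


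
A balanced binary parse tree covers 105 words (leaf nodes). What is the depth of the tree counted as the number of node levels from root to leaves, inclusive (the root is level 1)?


In a balanced binary tree with n leaves the deepest leaf is ceil(log2(n)) edges below the root,
so counting node levels inclusive of root and leaves gives ceil(log2(n)) + 1 levels.
log2(105) = 6.7142
ceil(6.7142) = 7
levels = 7 + 1 = 8

8


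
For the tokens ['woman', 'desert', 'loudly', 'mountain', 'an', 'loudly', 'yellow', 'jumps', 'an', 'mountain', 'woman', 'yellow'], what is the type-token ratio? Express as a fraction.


Tokens: 12
Unique types: ('an', 'desert', 'jumps', 'loudly', 'mountain', 'woman', 'yellow') = 7
TTR = 7/12
Already in lowest terms.

7/12


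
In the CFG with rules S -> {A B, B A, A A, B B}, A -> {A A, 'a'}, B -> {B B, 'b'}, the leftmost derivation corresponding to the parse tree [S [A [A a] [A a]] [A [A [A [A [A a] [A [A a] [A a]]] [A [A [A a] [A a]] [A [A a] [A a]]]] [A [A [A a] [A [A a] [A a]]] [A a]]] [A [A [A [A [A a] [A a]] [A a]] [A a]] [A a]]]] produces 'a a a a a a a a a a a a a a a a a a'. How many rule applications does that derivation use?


Every bracketed nonterminal node [X ...] in the tree is produced by exactly one rule application.
Reading the tree off as a leftmost derivation:
  Step 1: S  =>  A A   (applied S -> A A)
  Step 2: A A  =>  A A A   (applied A -> A A)
  Step 3: A A A  =>  a A A   (applied A -> a)
  Step 4: a A A  =>  a a A   (applied A -> a)
  Step 5: a a A  =>  a a A A   (applied A -> A A)
  Step 6: a a A A  =>  a a A A A   (applied A -> A A)
  Step 7: a a A A A  =>  a a A A A A   (applied A -> A A)
  Step 8: a a A A A A  =>  a a A A A A A   (applied A -> A A)
  Step 9: a a A A A A A  =>  a a a A A A A   (applied A -> a)
  Step 10: a a a A A A A  =>  a a a A A A A A   (applied A -> A A)
  Step 11: a a a A A A A A  =>  a a a a A A A A   (applied A -> a)
  Step 12: a a a a A A A A  =>  a a a a a A A A   (applied A -> a)
  Step 13: a a a a a A A A  =>  a a a a a A A A A   (applied A -> A A)
  Step 14: a a a a a A A A A  =>  a a a a a A A A A A   (applied A -> A A)
  Step 15: a a a a a A A A A A  =>  a a a a a a A A A A   (applied A -> a)
  Step 16: a a a a a a A A A A  =>  a a a a a a a A A A   (applied A -> a)
  Step 17: a a a a a a a A A A  =>  a a a a a a a A A A A   (applied A -> A A)
  Step 18: a a a a a a a A A A A  =>  a a a a a a a a A A A   (applied A -> a)
  Step 19: a a a a a a a a A A A  =>  a a a a a a a a a A A   (applied A -> a)
  Step 20: a a a a a a a a a A A  =>  a a a a a a a a a A A A   (applied A -> A A)
  Step 21: a a a a a a a a a A A A  =>  a a a a a a a a a A A A A   (applied A -> A A)
  Step 22: a a a a a a a a a A A A A  =>  a a a a a a a a a a A A A   (applied A -> a)
  Step 23: a a a a a a a a a a A A A  =>  a a a a a a a a a a A A A A   (applied A -> A A)
  Step 24: a a a a a a a a a a A A A A  =>  a a a a a a a a a a a A A A   (applied A -> a)
  Step 25: a a a a a a a a a a a A A A  =>  a a a a a a a a a a a a A A   (applied A -> a)
  Step 26: a a a a a a a a a a a a A A  =>  a a a a a a a a a a a a a A   (applied A -> a)
  Step 27: a a a a a a a a a a a a a A  =>  a a a a a a a a a a a a a A A   (applied A -> A A)
  Step 28: a a a a a a a a a a a a a A A  =>  a a a a a a a a a a a a a A A A   (applied A -> A A)
  Step 29: a a a a a a a a a a a a a A A A  =>  a a a a a a a a a a a a a A A A A   (applied A -> A A)
  Step 30: a a a a a a a a a a a a a A A A A  =>  a a a a a a a a a a a a a A A A A A   (applied A -> A A)
  Step 31: a a a a a a a a a a a a a A A A A A  =>  a a a a a a a a a a a a a a A A A A   (applied A -> a)
  Step 32: a a a a a a a a a a a a a a A A A A  =>  a a a a a a a a a a a a a a a A A A   (applied A -> a)
  Step 33: a a a a a a a a a a a a a a a A A A  =>  a a a a a a a a a a a a a a a a A A   (applied A -> a)
  Step 34: a a a a a a a a a a a a a a a a A A  =>  a a a a a a a a a a a a a a a a a A   (applied A -> a)
  Step 35: a a a a a a a a a a a a a a a a a A  =>  a a a a a a a a a a a a a a a a a a   (applied A -> a)
Final yield: a a a a a a a a a a a a a a a a a a
Total rewrite steps: 35

35


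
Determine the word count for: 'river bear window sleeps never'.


Counting words by splitting on spaces:
  Word 1: 'river'
  Word 2: 'bear'
  Word 3: 'window'
  Word 4: 'sleeps'
  Word 5: 'never'
Total words: 5

5


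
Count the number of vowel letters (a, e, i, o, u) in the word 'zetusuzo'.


Scanning each character of 'zetusuzo':
  Position 1: 'z' -> consonant (running count: 0)
  Position 2: 'e' -> vowel (running count: 1)
  Position 3: 't' -> consonant (running count: 1)
  Position 4: 'u' -> vowel (running count: 2)
  Position 5: 's' -> consonant (running count: 2)
  Position 6: 'u' -> vowel (running count: 3)
  Position 7: 'z' -> consonant (running count: 3)
  Position 8: 'o' -> vowel (running count: 4)
Total vowels: 4

4


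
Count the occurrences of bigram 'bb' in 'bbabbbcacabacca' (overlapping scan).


Scanning 'bbabbbcacabacca' for bigram 'bb':
  Position 0: 'bb' -> MATCH
  Position 1: 'ba' -> no
  Position 2: 'ab' -> no
  Position 3: 'bb' -> MATCH
  Position 4: 'bb' -> MATCH
  Position 5: 'bc' -> no
  Position 6: 'ca' -> no
  Position 7: 'ac' -> no
  Position 8: 'ca' -> no
  Position 9: 'ab' -> no
  Position 10: 'ba' -> no
  Position 11: 'ac' -> no
  Position 12: 'cc' -> no
  Position 13: 'ca' -> no
Total matches: 3

3


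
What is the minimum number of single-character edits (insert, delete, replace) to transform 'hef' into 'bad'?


Building DP table for s1='hef' (len 3) and s2='bad' (len 3):
       b  a  d
    0  1  2  3
  h 1  1  2  3
  e 2  2  2  3
  f 3  3  3  3
Edit distance = dp[3][3] = 3

3


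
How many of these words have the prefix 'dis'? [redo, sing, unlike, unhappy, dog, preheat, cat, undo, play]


Checking each word for prefix 'dis':
  'redo' -> no (count: 0)
  'sing' -> no (count: 0)
  'unlike' -> no (count: 0)
  'unhappy' -> no (count: 0)
  'dog' -> no (count: 0)
  'preheat' -> no (count: 0)
  'cat' -> no (count: 0)
  'undo' -> no (count: 0)
  'play' -> no (count: 0)
Total with prefix 'dis': 0

0


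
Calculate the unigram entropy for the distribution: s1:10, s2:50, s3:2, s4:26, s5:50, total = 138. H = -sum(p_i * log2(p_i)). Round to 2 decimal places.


Computing entropy H = -sum(p_i * log2(p_i)):
  s1: p = 10/138 = 0.0725, -p*log2(p) = 0.2744
  s2: p = 50/138 = 0.3623, -p*log2(p) = 0.5307
  s3: p = 2/138 = 0.0145, -p*log2(p) = 0.0885
  s4: p = 26/138 = 0.1884, -p*log2(p) = 0.4537
  s5: p = 50/138 = 0.3623, -p*log2(p) = 0.5307
H = sum of terms = 1.8780
Rounded to 2 decimals: 1.88

1.88


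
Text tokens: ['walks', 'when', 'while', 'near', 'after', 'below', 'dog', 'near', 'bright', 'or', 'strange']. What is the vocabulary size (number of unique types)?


Listing all tokens and tracking unique types:
  Token 1: 'walks' -> NEW (unique so far: 1)
  Token 2: 'when' -> NEW (unique so far: 2)
  Token 3: 'while' -> NEW (unique so far: 3)
  Token 4: 'near' -> NEW (unique so far: 4)
  Token 5: 'after' -> NEW (unique so far: 5)
  Token 6: 'below' -> NEW (unique so far: 6)
  Token 7: 'dog' -> NEW (unique so far: 7)
  Token 8: 'near' -> duplicate (unique so far: 7)
  Token 9: 'bright' -> NEW (unique so far: 8)
  Token 10: 'or' -> NEW (unique so far: 9)
  Token 11: 'strange' -> NEW (unique so far: 10)
Unique types: ('after', 'below', 'bright', 'dog', 'near', 'or', 'strange', 'walks', 'when', 'while')
Vocabulary size: 10

10


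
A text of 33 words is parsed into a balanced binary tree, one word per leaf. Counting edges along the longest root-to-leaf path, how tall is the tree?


In a balanced binary tree with n leaves the deepest leaf is ceil(log2(n)) edges below the root.
log2(33) = 5.0444
ceil(5.0444) = 6
height (edges) = 6

6


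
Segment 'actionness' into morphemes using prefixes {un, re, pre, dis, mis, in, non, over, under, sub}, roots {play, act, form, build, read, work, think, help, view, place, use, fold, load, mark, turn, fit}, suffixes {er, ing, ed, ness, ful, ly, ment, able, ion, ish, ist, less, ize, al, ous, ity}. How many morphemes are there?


Segmenting 'actionness' against the inventory:
  'act' -> root (morpheme 1)
  'ion' -> suffix (morpheme 2)
  'ness' -> suffix (morpheme 3)
Total morphemes: 3

3


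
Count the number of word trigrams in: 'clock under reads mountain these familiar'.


Word trigrams from [6] words:
  Trigram 1: (clock under reads)
  Trigram 2: (under reads mountain)
  Trigram 3: (reads mountain these)
  Trigram 4: (mountain these familiar)
Total word trigrams: 6 - 2 = 4

4


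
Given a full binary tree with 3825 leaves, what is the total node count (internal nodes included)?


Leaf nodes (terminals): 3825
Internal nodes = n - 1 = 3825 - 1 = 3824
Total = leaves + internal = 3825 + 3824 = 7649

7649


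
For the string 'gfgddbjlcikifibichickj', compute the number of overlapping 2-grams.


String 'gfgddbjlcikifibichickj' has length L = 22.
Number of overlapping n-grams = L - n + 1
Substituting: 22 - 2 + 1 = 21

21


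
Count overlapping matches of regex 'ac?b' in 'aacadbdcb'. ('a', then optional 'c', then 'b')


Pattern: ac?b means 'a', then optional 'c', then 'b'.
Scanning 'aacadbdcb' position-by-position:
  Pos 0: window 'aac' -> no
  Pos 1: window 'aca' -> no
  Pos 2: window 'cad' -> no
  Pos 3: window 'adb' -> no
  Pos 4: window 'dbd' -> no
  Pos 5: window 'bdc' -> no
  Pos 6: window 'dcb' -> no
  Pos 7: window 'cb' -> no
  Pos 8: window 'b' -> no
Total matches: 0

0


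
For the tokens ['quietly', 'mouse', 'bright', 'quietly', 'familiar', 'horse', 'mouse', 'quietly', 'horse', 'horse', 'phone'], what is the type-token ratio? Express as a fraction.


Tokens: 11
Unique types: ('bright', 'familiar', 'horse', 'mouse', 'phone', 'quietly') = 6
TTR = 6/11
Already in lowest terms.

6/11


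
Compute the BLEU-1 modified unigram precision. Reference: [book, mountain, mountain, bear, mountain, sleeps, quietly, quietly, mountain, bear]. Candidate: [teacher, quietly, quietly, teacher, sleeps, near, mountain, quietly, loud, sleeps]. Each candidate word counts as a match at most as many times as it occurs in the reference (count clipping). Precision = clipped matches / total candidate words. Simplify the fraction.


Reference word counts: {'bear': 2, 'book': 1, 'mountain': 4, 'quietly': 2, 'sleeps': 1}
Checking each candidate word (with clipping):
  'teacher' -> not in reference -> no match (matches: 0)
  'quietly' -> in reference (ref count 2, used 1/2) -> match (matches: 1)
  'quietly' -> in reference (ref count 2, used 2/2) -> match (matches: 2)
  'teacher' -> not in reference -> no match (matches: 2)
  'sleeps' -> in reference (ref count 1, used 1/1) -> match (matches: 3)
  'near' -> not in reference -> no match (matches: 3)
  'mountain' -> in reference (ref count 4, used 1/4) -> match (matches: 4)
  'quietly' -> ref count 2 already used up (2/2) -> clipped, no match (matches: 4)
  'loud' -> not in reference -> no match (matches: 4)
  'sleeps' -> ref count 1 already used up (1/1) -> clipped, no match (matches: 4)
Clipped matches: 4, Candidate length: 10
Precision = 4/10 = 2/5

2/5


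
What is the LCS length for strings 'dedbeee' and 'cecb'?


DP table for LCS of 'dedbeee' and 'cecb':
       c  e  c  b
    0  0  0  0  0
  d 0  0  0  0  0
  e 0  0  1  1  1
  d 0  0  1  1  1
  b 0  0  1  1  2
  e 0  0  1  1  2
  e 0  0  1  1  2
  e 0  0  1  1  2
LCS: 'eb'
LCS length = 2

2


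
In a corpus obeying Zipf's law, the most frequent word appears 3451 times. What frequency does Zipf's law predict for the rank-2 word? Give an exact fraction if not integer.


Zipf's law: freq(rank) = f1 / rank
f1 = 3451, rank = 2
freq = 3451 / 2
GCD(3451, 2) = 1
Simplified: 3451/2

3451/2


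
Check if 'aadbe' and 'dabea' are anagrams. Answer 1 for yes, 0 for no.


Sort characters of 'aadbe': 'aabde'
Sort characters of 'dabea': 'aabde'
Sorted forms match -> they ARE anagrams
Result: 1

1


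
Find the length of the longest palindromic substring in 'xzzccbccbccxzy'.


Scanning 'xzzccbccbccxzy' for palindromic substrings.
Substring at positions 3-10: 'ccbccbcc'.
Check: reverse('ccbccbcc') = 'ccbccbcc' -> palindrome confirmed.
Neighbouring characters ('z' / 'x') break symmetry, so it cannot extend further.
No longer palindromic substring exists; longest length = 8

8


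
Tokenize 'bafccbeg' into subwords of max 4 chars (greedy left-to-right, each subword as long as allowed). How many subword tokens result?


'bafccbeg' has 8 characters.
Chunking with max size 4:
  Chunk 1: 'bafc' (positions 0-3)
  Chunk 2: 'cbeg' (positions 4-7)
Total chunks: ceil(8 / 4) = 2

2


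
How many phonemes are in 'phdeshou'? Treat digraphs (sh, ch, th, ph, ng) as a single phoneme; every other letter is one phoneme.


Parsing 'phdeshou' greedily, digraphs first:
  'ph' -> digraph (1 consonant phoneme) (phonemes so far: 1)
  'd' -> consonant phoneme (phonemes so far: 2)
  'e' -> vowel phoneme (phonemes so far: 3)
  'sh' -> digraph (1 consonant phoneme) (phonemes so far: 4)
  'o' -> vowel phoneme (phonemes so far: 5)
  'u' -> vowel phoneme (phonemes so far: 6)
Total phonemes: 6

6


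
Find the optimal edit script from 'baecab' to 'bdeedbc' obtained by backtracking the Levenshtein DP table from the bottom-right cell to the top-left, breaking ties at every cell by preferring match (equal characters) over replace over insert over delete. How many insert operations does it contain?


Edit distance = 4. Backtracking from cell (6, 7) with preference match > replace > insert > delete,
then listing the resulting alignment 'baecab' -> 'bdeedbc' left to right:
  Step 1: keep 'b'
  Step 2: replace a->d
  Step 3: keep 'e'
  Step 4: replace c->e
  Step 5: replace a->d
  Step 6: keep 'b'
  Step 7: insert 'c' [insertion #1]
Total insertions: 1

1
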